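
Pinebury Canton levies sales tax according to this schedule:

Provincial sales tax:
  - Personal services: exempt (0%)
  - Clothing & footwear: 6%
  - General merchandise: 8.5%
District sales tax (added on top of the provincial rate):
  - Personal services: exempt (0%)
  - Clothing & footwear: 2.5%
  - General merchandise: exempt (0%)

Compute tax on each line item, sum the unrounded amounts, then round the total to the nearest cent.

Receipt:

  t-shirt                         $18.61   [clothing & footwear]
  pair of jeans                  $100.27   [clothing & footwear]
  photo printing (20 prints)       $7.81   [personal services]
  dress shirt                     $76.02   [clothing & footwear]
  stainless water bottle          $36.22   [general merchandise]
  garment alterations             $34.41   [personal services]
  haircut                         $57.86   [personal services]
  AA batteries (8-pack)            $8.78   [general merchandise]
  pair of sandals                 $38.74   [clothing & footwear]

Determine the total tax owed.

T-shirt $18.61: clothing & footwear → 6% + 2.5% district = 8.5% → $1.58185
Pair of jeans $100.27: clothing & footwear → 6% + 2.5% district = 8.5% → $8.52295
Photo printing (20 prints) $7.81: personal services → 0% + 0% district = 0% → $0.00
Dress shirt $76.02: clothing & footwear → 6% + 2.5% district = 8.5% → $6.4617
Stainless water bottle $36.22: general merchandise → 8.5% + 0% district = 8.5% → $3.0787
Garment alterations $34.41: personal services → 0% + 0% district = 0% → $0.00
Haircut $57.86: personal services → 0% + 0% district = 0% → $0.00
AA batteries (8-pack) $8.78: general merchandise → 8.5% + 0% district = 8.5% → $0.7463
Pair of sandals $38.74: clothing & footwear → 6% + 2.5% district = 8.5% → $3.2929
Unrounded tax sum = $23.6844 → $23.68

$23.68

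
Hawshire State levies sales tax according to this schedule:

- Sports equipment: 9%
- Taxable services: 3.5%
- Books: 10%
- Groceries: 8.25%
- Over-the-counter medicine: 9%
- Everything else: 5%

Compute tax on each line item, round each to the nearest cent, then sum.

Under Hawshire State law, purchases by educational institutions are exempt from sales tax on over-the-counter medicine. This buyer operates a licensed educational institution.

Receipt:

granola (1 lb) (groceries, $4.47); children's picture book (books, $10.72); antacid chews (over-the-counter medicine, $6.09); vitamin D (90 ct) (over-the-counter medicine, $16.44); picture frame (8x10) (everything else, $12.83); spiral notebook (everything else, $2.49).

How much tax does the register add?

$2.20

Granola (1 lb) $4.47: groceries → 8.25% → $0.37
Children's picture book $10.72: books → 10% → $1.07
Antacid chews $6.09: over-the-counter medicine, buyer-exempt → 0% → $0.00
Vitamin D (90 ct) $16.44: over-the-counter medicine, buyer-exempt → 0% → $0.00
Picture frame (8x10) $12.83: everything else → 5% → $0.64
Spiral notebook $2.49: everything else → 5% → $0.12
Total tax = $0.37 + $1.07 + $0.64 + $0.12 = $2.20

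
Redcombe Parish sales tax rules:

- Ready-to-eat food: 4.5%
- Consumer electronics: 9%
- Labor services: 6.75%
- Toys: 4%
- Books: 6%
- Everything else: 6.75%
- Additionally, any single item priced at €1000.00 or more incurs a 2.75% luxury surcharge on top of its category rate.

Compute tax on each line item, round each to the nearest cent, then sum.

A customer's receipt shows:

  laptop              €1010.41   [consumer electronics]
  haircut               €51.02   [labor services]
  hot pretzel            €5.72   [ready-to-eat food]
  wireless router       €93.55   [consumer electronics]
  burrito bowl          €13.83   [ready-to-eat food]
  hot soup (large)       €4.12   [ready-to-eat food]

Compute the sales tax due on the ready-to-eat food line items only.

Hot pretzel €5.72: ready-to-eat food → 4.5% → €0.26
Burrito bowl €13.83: ready-to-eat food → 4.5% → €0.62
Hot soup (large) €4.12: ready-to-eat food → 4.5% → €0.19
Tax on ready-to-eat food = €0.26 + €0.62 + €0.19 = €1.07

€1.07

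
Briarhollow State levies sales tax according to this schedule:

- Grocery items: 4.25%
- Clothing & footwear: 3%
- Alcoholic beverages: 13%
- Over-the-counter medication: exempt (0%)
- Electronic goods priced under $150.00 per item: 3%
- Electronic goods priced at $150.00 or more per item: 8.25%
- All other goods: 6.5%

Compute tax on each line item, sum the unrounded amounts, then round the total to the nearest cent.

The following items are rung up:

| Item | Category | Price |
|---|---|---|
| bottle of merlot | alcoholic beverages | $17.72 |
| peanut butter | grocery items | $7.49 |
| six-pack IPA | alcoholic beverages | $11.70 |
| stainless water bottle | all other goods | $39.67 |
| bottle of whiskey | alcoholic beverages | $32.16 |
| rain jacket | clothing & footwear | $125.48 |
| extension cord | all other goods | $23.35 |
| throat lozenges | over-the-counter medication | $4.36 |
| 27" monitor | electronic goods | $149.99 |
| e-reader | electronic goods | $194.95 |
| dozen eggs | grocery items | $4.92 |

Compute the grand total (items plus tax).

Bottle of merlot $17.72: alcoholic beverages → 13% → $2.3036
Peanut butter $7.49: grocery items → 4.25% → $0.318325
Six-pack IPA $11.70: alcoholic beverages → 13% → $1.521
Stainless water bottle $39.67: all other goods → 6.5% → $2.57855
Bottle of whiskey $32.16: alcoholic beverages → 13% → $4.1808
Rain jacket $125.48: clothing & footwear → 3% → $3.7644
Extension cord $23.35: all other goods → 6.5% → $1.51775
Throat lozenges $4.36: over-the-counter medication → 0% → $0.00
27" monitor $149.99: electronic goods, under $150.00 → 3% → $4.4997
E-reader $194.95: electronic goods, $150.00 or more → 8.25% → $16.083375
Dozen eggs $4.92: grocery items → 4.25% → $0.2091
Subtotal = $611.79; unrounded tax = $36.9766 → $36.98; total due = $648.77

$648.77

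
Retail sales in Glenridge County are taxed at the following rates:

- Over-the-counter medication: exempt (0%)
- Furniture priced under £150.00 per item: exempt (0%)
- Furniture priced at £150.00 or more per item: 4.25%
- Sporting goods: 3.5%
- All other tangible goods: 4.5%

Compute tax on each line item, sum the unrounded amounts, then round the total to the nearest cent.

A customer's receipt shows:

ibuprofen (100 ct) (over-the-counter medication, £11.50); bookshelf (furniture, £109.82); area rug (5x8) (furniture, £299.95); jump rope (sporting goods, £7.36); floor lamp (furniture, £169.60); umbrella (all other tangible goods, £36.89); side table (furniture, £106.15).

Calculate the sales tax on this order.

Ibuprofen (100 ct) £11.50: over-the-counter medication → 0% → £0.00
Bookshelf £109.82: furniture, under £150.00 → 0% → £0.00
Area rug (5x8) £299.95: furniture, £150.00 or more → 4.25% → £12.747875
Jump rope £7.36: sporting goods → 3.5% → £0.2576
Floor lamp £169.60: furniture, £150.00 or more → 4.25% → £7.208
Umbrella £36.89: all other tangible goods → 4.5% → £1.66005
Side table £106.15: furniture, under £150.00 → 0% → £0.00
Unrounded tax sum = £21.873525 → £21.87

£21.87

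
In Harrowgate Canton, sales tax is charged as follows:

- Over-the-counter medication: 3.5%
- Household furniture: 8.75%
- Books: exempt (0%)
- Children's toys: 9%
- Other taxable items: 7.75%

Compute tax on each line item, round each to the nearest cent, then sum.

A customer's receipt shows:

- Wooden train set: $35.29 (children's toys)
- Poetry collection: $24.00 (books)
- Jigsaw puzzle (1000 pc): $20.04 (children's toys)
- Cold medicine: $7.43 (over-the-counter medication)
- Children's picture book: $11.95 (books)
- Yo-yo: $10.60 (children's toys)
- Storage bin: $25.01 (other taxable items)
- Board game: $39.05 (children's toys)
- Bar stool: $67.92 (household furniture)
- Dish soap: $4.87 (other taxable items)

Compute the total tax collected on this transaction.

Wooden train set $35.29: children's toys → 9% → $3.18
Poetry collection $24.00: books → 0% → $0.00
Jigsaw puzzle (1000 pc) $20.04: children's toys → 9% → $1.80
Cold medicine $7.43: over-the-counter medication → 3.5% → $0.26
Children's picture book $11.95: books → 0% → $0.00
Yo-yo $10.60: children's toys → 9% → $0.95
Storage bin $25.01: other taxable items → 7.75% → $1.94
Board game $39.05: children's toys → 9% → $3.51
Bar stool $67.92: household furniture → 8.75% → $5.94
Dish soap $4.87: other taxable items → 7.75% → $0.38
Total tax = $3.18 + $1.80 + $0.26 + $0.95 + $1.94 + $3.51 + $5.94 + $0.38 = $17.96

$17.96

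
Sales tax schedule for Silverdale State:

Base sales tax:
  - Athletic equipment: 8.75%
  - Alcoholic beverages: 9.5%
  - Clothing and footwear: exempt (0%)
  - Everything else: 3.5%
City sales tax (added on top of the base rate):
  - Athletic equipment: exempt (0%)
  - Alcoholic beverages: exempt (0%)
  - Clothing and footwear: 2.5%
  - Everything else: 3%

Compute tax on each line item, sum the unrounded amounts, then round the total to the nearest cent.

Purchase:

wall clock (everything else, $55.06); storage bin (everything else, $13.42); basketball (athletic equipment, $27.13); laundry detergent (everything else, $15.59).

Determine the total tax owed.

Wall clock $55.06: everything else → 3.5% + 3% city = 6.5% → $3.5789
Storage bin $13.42: everything else → 3.5% + 3% city = 6.5% → $0.8723
Basketball $27.13: athletic equipment → 8.75% + 0% city = 8.75% → $2.373875
Laundry detergent $15.59: everything else → 3.5% + 3% city = 6.5% → $1.01335
Unrounded tax sum = $7.838425 → $7.84

$7.84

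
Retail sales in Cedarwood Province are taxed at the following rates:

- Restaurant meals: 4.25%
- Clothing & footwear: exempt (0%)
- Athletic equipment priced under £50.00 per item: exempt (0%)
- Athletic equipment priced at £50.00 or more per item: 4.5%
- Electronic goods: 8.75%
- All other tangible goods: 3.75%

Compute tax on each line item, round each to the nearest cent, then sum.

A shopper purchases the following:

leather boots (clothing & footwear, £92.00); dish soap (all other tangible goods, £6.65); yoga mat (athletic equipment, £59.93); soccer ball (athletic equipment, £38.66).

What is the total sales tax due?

£2.95

Leather boots £92.00: clothing & footwear → 0% → £0.00
Dish soap £6.65: all other tangible goods → 3.75% → £0.25
Yoga mat £59.93: athletic equipment, £50.00 or more → 4.5% → £2.70
Soccer ball £38.66: athletic equipment, under £50.00 → 0% → £0.00
Total tax = £0.25 + £2.70 = £2.95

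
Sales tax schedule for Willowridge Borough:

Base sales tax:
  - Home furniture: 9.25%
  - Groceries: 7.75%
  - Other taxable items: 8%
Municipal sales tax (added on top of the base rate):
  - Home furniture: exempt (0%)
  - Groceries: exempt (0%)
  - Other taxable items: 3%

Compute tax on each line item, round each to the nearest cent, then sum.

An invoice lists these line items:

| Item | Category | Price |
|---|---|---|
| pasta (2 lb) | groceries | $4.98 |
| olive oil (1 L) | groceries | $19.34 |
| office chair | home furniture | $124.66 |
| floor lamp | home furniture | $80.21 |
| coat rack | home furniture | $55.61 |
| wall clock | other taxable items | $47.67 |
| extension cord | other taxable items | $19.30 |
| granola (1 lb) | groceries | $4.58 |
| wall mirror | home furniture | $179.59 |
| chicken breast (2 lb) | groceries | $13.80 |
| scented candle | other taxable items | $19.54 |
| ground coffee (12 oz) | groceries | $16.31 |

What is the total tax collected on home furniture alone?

$40.70

Office chair $124.66: home furniture → 9.25% + 0% municipal = 9.25% → $11.53
Floor lamp $80.21: home furniture → 9.25% + 0% municipal = 9.25% → $7.42
Coat rack $55.61: home furniture → 9.25% + 0% municipal = 9.25% → $5.14
Wall mirror $179.59: home furniture → 9.25% + 0% municipal = 9.25% → $16.61
Tax on home furniture = $11.53 + $7.42 + $5.14 + $16.61 = $40.70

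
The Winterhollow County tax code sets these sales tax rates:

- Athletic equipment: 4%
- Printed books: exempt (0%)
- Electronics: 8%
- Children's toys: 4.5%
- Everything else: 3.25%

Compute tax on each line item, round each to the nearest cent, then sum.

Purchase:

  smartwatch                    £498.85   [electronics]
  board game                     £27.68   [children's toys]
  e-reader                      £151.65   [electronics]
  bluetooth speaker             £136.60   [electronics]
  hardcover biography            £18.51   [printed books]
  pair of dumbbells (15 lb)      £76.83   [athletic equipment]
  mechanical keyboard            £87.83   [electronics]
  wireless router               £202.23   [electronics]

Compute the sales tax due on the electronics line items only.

Smartwatch £498.85: electronics → 8% → £39.91
E-reader £151.65: electronics → 8% → £12.13
Bluetooth speaker £136.60: electronics → 8% → £10.93
Mechanical keyboard £87.83: electronics → 8% → £7.03
Wireless router £202.23: electronics → 8% → £16.18
Tax on electronics = £39.91 + £12.13 + £10.93 + £7.03 + £16.18 = £86.18

£86.18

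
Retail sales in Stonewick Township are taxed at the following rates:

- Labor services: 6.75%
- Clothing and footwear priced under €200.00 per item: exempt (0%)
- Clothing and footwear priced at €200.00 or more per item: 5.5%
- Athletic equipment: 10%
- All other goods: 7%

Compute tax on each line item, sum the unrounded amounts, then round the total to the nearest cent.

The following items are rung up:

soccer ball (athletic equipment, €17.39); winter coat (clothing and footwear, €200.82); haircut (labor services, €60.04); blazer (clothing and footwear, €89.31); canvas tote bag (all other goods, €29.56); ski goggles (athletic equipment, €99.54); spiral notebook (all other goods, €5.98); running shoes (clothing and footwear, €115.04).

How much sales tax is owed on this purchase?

€29.28

Soccer ball €17.39: athletic equipment → 10% → €1.739
Winter coat €200.82: clothing and footwear, €200.00 or more → 5.5% → €11.0451
Haircut €60.04: labor services → 6.75% → €4.0527
Blazer €89.31: clothing and footwear, under €200.00 → 0% → €0.00
Canvas tote bag €29.56: all other goods → 7% → €2.0692
Ski goggles €99.54: athletic equipment → 10% → €9.954
Spiral notebook €5.98: all other goods → 7% → €0.4186
Running shoes €115.04: clothing and footwear, under €200.00 → 0% → €0.00
Unrounded tax sum = €29.2786 → €29.28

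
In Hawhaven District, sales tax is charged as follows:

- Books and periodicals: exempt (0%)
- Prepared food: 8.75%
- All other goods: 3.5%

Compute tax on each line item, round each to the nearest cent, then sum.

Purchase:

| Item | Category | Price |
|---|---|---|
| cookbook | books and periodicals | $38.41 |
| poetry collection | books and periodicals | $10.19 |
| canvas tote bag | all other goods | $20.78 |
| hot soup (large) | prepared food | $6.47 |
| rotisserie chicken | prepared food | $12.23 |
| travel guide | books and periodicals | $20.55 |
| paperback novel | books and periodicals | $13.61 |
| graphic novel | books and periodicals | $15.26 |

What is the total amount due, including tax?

$139.87

Cookbook $38.41: books and periodicals → 0% → $0.00
Poetry collection $10.19: books and periodicals → 0% → $0.00
Canvas tote bag $20.78: all other goods → 3.5% → $0.73
Hot soup (large) $6.47: prepared food → 8.75% → $0.57
Rotisserie chicken $12.23: prepared food → 8.75% → $1.07
Travel guide $20.55: books and periodicals → 0% → $0.00
Paperback novel $13.61: books and periodicals → 0% → $0.00
Graphic novel $15.26: books and periodicals → 0% → $0.00
Subtotal = $137.50; tax = $2.37; total due = $139.87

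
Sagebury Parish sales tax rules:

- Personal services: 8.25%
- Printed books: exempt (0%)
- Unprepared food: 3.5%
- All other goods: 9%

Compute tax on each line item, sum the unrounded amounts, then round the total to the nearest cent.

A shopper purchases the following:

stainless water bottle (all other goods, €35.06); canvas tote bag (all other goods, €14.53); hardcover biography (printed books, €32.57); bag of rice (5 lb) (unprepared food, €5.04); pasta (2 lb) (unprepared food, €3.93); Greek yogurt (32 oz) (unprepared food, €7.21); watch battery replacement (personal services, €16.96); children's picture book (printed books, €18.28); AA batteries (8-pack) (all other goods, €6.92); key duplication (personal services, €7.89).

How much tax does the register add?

€7.70

Stainless water bottle €35.06: all other goods → 9% → €3.1554
Canvas tote bag €14.53: all other goods → 9% → €1.3077
Hardcover biography €32.57: printed books → 0% → €0.00
Bag of rice (5 lb) €5.04: unprepared food → 3.5% → €0.1764
Pasta (2 lb) €3.93: unprepared food → 3.5% → €0.13755
Greek yogurt (32 oz) €7.21: unprepared food → 3.5% → €0.25235
Watch battery replacement €16.96: personal services → 8.25% → €1.3992
Children's picture book €18.28: printed books → 0% → €0.00
AA batteries (8-pack) €6.92: all other goods → 9% → €0.6228
Key duplication €7.89: personal services → 8.25% → €0.650925
Unrounded tax sum = €7.702325 → €7.70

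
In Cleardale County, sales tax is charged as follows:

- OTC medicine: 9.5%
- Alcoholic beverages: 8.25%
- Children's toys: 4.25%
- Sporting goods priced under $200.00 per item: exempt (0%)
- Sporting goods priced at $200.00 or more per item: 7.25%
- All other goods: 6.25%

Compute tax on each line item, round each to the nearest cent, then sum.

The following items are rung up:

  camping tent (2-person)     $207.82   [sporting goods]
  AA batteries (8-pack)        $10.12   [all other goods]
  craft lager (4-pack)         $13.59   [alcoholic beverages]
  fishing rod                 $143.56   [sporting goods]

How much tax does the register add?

Camping tent (2-person) $207.82: sporting goods, $200.00 or more → 7.25% → $15.07
AA batteries (8-pack) $10.12: all other goods → 6.25% → $0.63
Craft lager (4-pack) $13.59: alcoholic beverages → 8.25% → $1.12
Fishing rod $143.56: sporting goods, under $200.00 → 0% → $0.00
Total tax = $15.07 + $0.63 + $1.12 = $16.82

$16.82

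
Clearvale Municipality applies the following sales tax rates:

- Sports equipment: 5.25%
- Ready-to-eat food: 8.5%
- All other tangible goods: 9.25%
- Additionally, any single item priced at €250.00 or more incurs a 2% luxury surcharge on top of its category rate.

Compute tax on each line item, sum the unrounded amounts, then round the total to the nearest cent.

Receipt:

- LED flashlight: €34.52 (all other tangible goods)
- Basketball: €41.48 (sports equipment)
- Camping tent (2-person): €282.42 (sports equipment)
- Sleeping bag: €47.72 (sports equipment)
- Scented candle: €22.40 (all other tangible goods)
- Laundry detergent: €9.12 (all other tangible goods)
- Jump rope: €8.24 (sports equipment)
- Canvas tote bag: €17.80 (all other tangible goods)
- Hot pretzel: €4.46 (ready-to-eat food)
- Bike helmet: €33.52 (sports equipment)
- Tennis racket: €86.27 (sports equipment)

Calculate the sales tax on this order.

LED flashlight €34.52: all other tangible goods → 9.25% → €3.1931
Basketball €41.48: sports equipment → 5.25% → €2.1777
Camping tent (2-person) €282.42: sports equipment → 5.25% + 2% surcharge = 7.25% → €20.47545
Sleeping bag €47.72: sports equipment → 5.25% → €2.5053
Scented candle €22.40: all other tangible goods → 9.25% → €2.072
Laundry detergent €9.12: all other tangible goods → 9.25% → €0.8436
Jump rope €8.24: sports equipment → 5.25% → €0.4326
Canvas tote bag €17.80: all other tangible goods → 9.25% → €1.6465
Hot pretzel €4.46: ready-to-eat food → 8.5% → €0.3791
Bike helmet €33.52: sports equipment → 5.25% → €1.7598
Tennis racket €86.27: sports equipment → 5.25% → €4.529175
Unrounded tax sum = €40.014325 → €40.01

€40.01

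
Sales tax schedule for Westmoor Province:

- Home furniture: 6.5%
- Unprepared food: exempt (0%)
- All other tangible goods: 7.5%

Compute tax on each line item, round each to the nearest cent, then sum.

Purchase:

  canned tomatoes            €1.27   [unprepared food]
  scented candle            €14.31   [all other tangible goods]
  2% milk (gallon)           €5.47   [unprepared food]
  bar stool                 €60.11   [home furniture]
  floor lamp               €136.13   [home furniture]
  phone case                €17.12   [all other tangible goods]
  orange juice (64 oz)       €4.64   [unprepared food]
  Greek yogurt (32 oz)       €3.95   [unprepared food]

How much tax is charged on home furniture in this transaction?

Bar stool €60.11: home furniture → 6.5% → €3.91
Floor lamp €136.13: home furniture → 6.5% → €8.85
Tax on home furniture = €3.91 + €8.85 = €12.76

€12.76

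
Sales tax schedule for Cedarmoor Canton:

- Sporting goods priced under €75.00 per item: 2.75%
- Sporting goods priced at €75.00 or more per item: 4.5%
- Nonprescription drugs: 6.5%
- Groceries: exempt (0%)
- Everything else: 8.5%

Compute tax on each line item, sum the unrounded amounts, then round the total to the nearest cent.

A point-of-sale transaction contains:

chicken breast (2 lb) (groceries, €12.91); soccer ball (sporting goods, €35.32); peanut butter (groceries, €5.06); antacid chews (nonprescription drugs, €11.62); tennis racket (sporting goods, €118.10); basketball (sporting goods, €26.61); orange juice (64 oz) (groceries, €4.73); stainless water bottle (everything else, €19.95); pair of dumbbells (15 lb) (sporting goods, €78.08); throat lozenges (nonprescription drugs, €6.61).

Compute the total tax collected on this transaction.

Chicken breast (2 lb) €12.91: groceries → 0% → €0.00
Soccer ball €35.32: sporting goods, under €75.00 → 2.75% → €0.9713
Peanut butter €5.06: groceries → 0% → €0.00
Antacid chews €11.62: nonprescription drugs → 6.5% → €0.7553
Tennis racket €118.10: sporting goods, €75.00 or more → 4.5% → €5.3145
Basketball €26.61: sporting goods, under €75.00 → 2.75% → €0.731775
Orange juice (64 oz) €4.73: groceries → 0% → €0.00
Stainless water bottle €19.95: everything else → 8.5% → €1.69575
Pair of dumbbells (15 lb) €78.08: sporting goods, €75.00 or more → 4.5% → €3.5136
Throat lozenges €6.61: nonprescription drugs → 6.5% → €0.42965
Unrounded tax sum = €13.411875 → €13.41

€13.41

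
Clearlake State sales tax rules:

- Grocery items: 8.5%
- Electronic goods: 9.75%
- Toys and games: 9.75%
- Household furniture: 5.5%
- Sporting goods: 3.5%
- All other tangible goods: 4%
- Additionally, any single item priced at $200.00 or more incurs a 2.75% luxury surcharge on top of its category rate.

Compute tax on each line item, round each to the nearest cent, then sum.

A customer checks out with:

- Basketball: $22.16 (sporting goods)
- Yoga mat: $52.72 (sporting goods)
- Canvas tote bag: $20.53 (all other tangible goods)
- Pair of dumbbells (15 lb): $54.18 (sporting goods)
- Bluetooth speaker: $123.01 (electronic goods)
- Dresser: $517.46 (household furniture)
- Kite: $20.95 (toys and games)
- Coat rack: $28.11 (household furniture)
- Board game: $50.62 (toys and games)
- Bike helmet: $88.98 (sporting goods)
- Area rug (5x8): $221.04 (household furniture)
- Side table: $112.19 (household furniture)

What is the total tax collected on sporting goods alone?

$7.64

Basketball $22.16: sporting goods → 3.5% → $0.78
Yoga mat $52.72: sporting goods → 3.5% → $1.85
Pair of dumbbells (15 lb) $54.18: sporting goods → 3.5% → $1.90
Bike helmet $88.98: sporting goods → 3.5% → $3.11
Tax on sporting goods = $0.78 + $1.85 + $1.90 + $3.11 = $7.64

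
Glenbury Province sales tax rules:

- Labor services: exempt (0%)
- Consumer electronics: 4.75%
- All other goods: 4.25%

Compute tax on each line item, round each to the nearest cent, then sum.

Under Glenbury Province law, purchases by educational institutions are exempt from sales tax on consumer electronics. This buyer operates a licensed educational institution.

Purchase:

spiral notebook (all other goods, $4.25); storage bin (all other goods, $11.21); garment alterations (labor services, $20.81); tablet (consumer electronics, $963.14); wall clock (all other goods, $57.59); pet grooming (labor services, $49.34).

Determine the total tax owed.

Spiral notebook $4.25: all other goods → 4.25% → $0.18
Storage bin $11.21: all other goods → 4.25% → $0.48
Garment alterations $20.81: labor services → 0% → $0.00
Tablet $963.14: consumer electronics, buyer-exempt → 0% → $0.00
Wall clock $57.59: all other goods → 4.25% → $2.45
Pet grooming $49.34: labor services → 0% → $0.00
Total tax = $0.18 + $0.48 + $2.45 = $3.11

$3.11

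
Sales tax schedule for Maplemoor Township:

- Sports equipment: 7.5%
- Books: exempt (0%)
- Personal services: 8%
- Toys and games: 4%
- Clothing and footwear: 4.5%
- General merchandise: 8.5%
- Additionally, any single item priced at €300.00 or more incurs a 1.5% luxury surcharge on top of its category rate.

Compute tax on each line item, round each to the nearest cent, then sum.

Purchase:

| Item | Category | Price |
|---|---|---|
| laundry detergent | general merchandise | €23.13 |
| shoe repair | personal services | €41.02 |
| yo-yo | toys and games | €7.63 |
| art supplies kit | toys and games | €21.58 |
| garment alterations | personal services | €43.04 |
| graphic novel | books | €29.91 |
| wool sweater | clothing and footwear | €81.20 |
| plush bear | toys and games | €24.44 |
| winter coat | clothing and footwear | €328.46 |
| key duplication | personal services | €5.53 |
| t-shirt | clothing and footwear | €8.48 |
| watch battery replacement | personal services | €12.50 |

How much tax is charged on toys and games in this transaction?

€2.15

Yo-yo €7.63: toys and games → 4% → €0.31
Art supplies kit €21.58: toys and games → 4% → €0.86
Plush bear €24.44: toys and games → 4% → €0.98
Tax on toys and games = €0.31 + €0.86 + €0.98 = €2.15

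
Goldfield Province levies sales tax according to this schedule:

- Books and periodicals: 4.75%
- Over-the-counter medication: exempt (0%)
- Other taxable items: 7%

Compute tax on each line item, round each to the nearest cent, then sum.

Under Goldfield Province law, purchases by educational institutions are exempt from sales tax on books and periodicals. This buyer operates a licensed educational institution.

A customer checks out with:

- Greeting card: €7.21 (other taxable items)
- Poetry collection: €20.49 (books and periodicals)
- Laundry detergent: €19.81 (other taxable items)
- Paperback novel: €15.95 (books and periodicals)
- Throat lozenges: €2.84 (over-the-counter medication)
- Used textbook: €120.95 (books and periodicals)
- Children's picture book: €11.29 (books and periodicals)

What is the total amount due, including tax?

Greeting card €7.21: other taxable items → 7% → €0.50
Poetry collection €20.49: books and periodicals, buyer-exempt → 0% → €0.00
Laundry detergent €19.81: other taxable items → 7% → €1.39
Paperback novel €15.95: books and periodicals, buyer-exempt → 0% → €0.00
Throat lozenges €2.84: over-the-counter medication → 0% → €0.00
Used textbook €120.95: books and periodicals, buyer-exempt → 0% → €0.00
Children's picture book €11.29: books and periodicals, buyer-exempt → 0% → €0.00
Subtotal = €198.54; tax = €1.89; total due = €200.43

€200.43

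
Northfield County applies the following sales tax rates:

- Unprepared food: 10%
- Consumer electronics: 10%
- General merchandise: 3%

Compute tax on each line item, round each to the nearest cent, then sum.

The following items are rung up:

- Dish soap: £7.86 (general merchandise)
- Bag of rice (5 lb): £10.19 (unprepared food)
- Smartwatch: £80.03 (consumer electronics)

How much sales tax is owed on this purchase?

£9.26

Dish soap £7.86: general merchandise → 3% → £0.24
Bag of rice (5 lb) £10.19: unprepared food → 10% → £1.02
Smartwatch £80.03: consumer electronics → 10% → £8.00
Total tax = £0.24 + £1.02 + £8.00 = £9.26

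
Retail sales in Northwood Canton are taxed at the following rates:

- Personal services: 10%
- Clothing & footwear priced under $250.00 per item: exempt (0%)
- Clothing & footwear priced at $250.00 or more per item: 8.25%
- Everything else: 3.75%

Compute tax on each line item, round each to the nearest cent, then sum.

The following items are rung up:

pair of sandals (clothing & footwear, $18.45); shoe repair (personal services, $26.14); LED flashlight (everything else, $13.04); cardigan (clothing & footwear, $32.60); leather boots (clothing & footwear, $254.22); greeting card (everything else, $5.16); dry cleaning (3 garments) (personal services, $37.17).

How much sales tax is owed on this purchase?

Pair of sandals $18.45: clothing & footwear, under $250.00 → 0% → $0.00
Shoe repair $26.14: personal services → 10% → $2.61
LED flashlight $13.04: everything else → 3.75% → $0.49
Cardigan $32.60: clothing & footwear, under $250.00 → 0% → $0.00
Leather boots $254.22: clothing & footwear, $250.00 or more → 8.25% → $20.97
Greeting card $5.16: everything else → 3.75% → $0.19
Dry cleaning (3 garments) $37.17: personal services → 10% → $3.72
Total tax = $2.61 + $0.49 + $20.97 + $0.19 + $3.72 = $27.98

$27.98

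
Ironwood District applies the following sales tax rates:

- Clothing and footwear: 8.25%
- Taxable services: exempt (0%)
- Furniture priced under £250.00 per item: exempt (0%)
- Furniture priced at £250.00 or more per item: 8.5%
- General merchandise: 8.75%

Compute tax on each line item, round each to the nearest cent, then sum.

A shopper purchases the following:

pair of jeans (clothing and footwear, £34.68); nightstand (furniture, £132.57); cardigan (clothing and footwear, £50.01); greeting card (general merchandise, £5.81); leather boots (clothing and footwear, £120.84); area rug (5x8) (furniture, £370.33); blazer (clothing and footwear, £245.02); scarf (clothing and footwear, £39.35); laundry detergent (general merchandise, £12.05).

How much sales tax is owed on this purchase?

£73.46

Pair of jeans £34.68: clothing and footwear → 8.25% → £2.86
Nightstand £132.57: furniture, under £250.00 → 0% → £0.00
Cardigan £50.01: clothing and footwear → 8.25% → £4.13
Greeting card £5.81: general merchandise → 8.75% → £0.51
Leather boots £120.84: clothing and footwear → 8.25% → £9.97
Area rug (5x8) £370.33: furniture, £250.00 or more → 8.5% → £31.48
Blazer £245.02: clothing and footwear → 8.25% → £20.21
Scarf £39.35: clothing and footwear → 8.25% → £3.25
Laundry detergent £12.05: general merchandise → 8.75% → £1.05
Total tax = £2.86 + £4.13 + £0.51 + £9.97 + £31.48 + £20.21 + £3.25 + £1.05 = £73.46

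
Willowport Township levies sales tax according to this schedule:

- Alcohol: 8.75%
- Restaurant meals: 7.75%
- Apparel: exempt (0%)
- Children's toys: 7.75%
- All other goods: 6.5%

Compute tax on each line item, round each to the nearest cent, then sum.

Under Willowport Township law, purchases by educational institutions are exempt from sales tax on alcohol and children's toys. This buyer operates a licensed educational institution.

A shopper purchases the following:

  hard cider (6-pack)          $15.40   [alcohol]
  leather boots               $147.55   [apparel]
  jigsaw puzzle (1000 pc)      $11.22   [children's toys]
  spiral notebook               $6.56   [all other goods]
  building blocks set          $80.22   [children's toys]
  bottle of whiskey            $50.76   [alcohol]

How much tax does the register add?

$0.43

Hard cider (6-pack) $15.40: alcohol, buyer-exempt → 0% → $0.00
Leather boots $147.55: apparel → 0% → $0.00
Jigsaw puzzle (1000 pc) $11.22: children's toys, buyer-exempt → 0% → $0.00
Spiral notebook $6.56: all other goods → 6.5% → $0.43
Building blocks set $80.22: children's toys, buyer-exempt → 0% → $0.00
Bottle of whiskey $50.76: alcohol, buyer-exempt → 0% → $0.00
Total tax = $0.43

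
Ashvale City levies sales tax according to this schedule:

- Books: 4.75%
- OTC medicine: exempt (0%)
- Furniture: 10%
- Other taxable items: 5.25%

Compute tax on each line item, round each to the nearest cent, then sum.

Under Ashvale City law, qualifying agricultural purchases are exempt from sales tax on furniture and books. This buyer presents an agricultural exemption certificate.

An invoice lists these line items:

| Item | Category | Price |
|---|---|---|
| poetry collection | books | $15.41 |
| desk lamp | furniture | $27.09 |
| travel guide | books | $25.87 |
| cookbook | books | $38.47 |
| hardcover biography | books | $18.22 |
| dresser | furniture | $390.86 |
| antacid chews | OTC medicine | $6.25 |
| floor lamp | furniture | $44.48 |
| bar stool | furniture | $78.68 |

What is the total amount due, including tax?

Poetry collection $15.41: books, buyer-exempt → 0% → $0.00
Desk lamp $27.09: furniture, buyer-exempt → 0% → $0.00
Travel guide $25.87: books, buyer-exempt → 0% → $0.00
Cookbook $38.47: books, buyer-exempt → 0% → $0.00
Hardcover biography $18.22: books, buyer-exempt → 0% → $0.00
Dresser $390.86: furniture, buyer-exempt → 0% → $0.00
Antacid chews $6.25: OTC medicine → 0% → $0.00
Floor lamp $44.48: furniture, buyer-exempt → 0% → $0.00
Bar stool $78.68: furniture, buyer-exempt → 0% → $0.00
Subtotal = $645.33; tax = $0.00; total due = $645.33

$645.33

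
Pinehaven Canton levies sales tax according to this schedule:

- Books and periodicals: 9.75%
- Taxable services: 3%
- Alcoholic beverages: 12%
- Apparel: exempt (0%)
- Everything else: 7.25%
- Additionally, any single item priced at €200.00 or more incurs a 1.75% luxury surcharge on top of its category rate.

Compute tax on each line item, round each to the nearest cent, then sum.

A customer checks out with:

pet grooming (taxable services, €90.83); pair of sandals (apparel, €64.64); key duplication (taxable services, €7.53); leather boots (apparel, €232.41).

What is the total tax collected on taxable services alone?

Pet grooming €90.83: taxable services → 3% → €2.72
Key duplication €7.53: taxable services → 3% → €0.23
Tax on taxable services = €2.72 + €0.23 = €2.95

€2.95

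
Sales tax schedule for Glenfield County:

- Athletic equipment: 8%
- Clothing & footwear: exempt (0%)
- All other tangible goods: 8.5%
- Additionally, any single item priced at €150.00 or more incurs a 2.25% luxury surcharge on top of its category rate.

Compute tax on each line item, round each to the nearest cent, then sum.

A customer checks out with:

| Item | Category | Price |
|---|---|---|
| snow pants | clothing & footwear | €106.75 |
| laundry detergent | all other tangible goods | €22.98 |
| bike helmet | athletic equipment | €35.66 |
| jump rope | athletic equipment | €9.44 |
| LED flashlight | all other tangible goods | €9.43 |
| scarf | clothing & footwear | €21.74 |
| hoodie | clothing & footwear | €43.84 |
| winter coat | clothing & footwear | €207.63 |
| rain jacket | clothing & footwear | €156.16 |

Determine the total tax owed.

€14.54

Snow pants €106.75: clothing & footwear → 0% → €0.00
Laundry detergent €22.98: all other tangible goods → 8.5% → €1.95
Bike helmet €35.66: athletic equipment → 8% → €2.85
Jump rope €9.44: athletic equipment → 8% → €0.76
LED flashlight €9.43: all other tangible goods → 8.5% → €0.80
Scarf €21.74: clothing & footwear → 0% → €0.00
Hoodie €43.84: clothing & footwear → 0% → €0.00
Winter coat €207.63: clothing & footwear → 0% + 2.25% surcharge = 2.25% → €4.67
Rain jacket €156.16: clothing & footwear → 0% + 2.25% surcharge = 2.25% → €3.51
Total tax = €1.95 + €2.85 + €0.76 + €0.80 + €4.67 + €3.51 = €14.54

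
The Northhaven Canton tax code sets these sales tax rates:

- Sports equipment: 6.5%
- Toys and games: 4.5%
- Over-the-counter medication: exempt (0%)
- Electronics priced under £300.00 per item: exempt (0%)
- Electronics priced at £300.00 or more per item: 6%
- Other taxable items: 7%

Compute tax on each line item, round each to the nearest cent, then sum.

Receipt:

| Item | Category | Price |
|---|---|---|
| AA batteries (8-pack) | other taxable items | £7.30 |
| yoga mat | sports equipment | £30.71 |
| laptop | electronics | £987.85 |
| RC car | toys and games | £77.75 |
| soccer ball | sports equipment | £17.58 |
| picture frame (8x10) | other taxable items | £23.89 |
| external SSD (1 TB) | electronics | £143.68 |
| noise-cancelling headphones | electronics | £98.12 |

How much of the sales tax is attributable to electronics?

Laptop £987.85: electronics, £300.00 or more → 6% → £59.27
External SSD (1 TB) £143.68: electronics, under £300.00 → 0% → £0.00
Noise-cancelling headphones £98.12: electronics, under £300.00 → 0% → £0.00
Tax on electronics = £59.27 + £0.00 + £0.00 = £59.27

£59.27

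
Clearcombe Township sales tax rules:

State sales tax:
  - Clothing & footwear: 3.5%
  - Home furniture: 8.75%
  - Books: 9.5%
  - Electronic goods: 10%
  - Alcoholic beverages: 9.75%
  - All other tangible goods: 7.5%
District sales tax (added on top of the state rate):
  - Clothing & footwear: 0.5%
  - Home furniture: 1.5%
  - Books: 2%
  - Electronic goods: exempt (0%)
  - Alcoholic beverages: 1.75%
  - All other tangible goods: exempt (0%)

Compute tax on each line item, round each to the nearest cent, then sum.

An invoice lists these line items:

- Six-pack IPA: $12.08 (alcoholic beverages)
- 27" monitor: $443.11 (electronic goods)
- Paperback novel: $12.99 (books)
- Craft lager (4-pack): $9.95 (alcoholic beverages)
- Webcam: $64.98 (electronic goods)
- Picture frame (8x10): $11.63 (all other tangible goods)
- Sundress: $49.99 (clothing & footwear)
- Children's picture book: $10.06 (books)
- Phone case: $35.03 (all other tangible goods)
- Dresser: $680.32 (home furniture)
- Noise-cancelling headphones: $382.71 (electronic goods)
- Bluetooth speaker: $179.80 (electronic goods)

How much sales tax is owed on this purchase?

$187.47

Six-pack IPA $12.08: alcoholic beverages → 9.75% + 1.75% district = 11.5% → $1.39
27" monitor $443.11: electronic goods → 10% + 0% district = 10% → $44.31
Paperback novel $12.99: books → 9.5% + 2% district = 11.5% → $1.49
Craft lager (4-pack) $9.95: alcoholic beverages → 9.75% + 1.75% district = 11.5% → $1.14
Webcam $64.98: electronic goods → 10% + 0% district = 10% → $6.50
Picture frame (8x10) $11.63: all other tangible goods → 7.5% + 0% district = 7.5% → $0.87
Sundress $49.99: clothing & footwear → 3.5% + 0.5% district = 4% → $2.00
Children's picture book $10.06: books → 9.5% + 2% district = 11.5% → $1.16
Phone case $35.03: all other tangible goods → 7.5% + 0% district = 7.5% → $2.63
Dresser $680.32: home furniture → 8.75% + 1.5% district = 10.25% → $69.73
Noise-cancelling headphones $382.71: electronic goods → 10% + 0% district = 10% → $38.27
Bluetooth speaker $179.80: electronic goods → 10% + 0% district = 10% → $17.98
Total tax = $1.39 + $44.31 + $1.49 + $1.14 + $6.50 + $0.87 + $2.00 + $1.16 + $2.63 + $69.73 + $38.27 + $17.98 = $187.47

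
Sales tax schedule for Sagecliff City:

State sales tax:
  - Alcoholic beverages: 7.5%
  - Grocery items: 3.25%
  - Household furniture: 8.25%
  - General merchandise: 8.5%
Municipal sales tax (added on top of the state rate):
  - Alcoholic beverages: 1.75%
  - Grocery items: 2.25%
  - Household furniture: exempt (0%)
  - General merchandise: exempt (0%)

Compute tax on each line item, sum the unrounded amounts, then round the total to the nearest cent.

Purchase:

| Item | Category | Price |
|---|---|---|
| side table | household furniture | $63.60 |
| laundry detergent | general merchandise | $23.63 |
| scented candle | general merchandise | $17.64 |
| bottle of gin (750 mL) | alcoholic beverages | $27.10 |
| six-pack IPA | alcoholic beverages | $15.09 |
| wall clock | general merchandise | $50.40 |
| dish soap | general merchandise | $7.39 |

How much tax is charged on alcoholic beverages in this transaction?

$3.90

Bottle of gin (750 mL) $27.10: alcoholic beverages → 7.5% + 1.75% municipal = 9.25% → $2.50675
Six-pack IPA $15.09: alcoholic beverages → 7.5% + 1.75% municipal = 9.25% → $1.395825
Tax on alcoholic beverages: unrounded sum = $3.902575 → $3.90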